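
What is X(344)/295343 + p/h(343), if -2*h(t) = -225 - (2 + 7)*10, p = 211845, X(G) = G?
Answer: 8342265602/6202203 ≈ 1345.0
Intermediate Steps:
h(t) = 315/2 (h(t) = -(-225 - (2 + 7)*10)/2 = -(-225 - 9*10)/2 = -(-225 - 1*90)/2 = -(-225 - 90)/2 = -1/2*(-315) = 315/2)
X(344)/295343 + p/h(343) = 344/295343 + 211845/(315/2) = 344*(1/295343) + 211845*(2/315) = 344/295343 + 28246/21 = 8342265602/6202203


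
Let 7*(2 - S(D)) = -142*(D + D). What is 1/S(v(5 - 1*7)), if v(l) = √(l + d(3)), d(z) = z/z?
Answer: 49/40426 - 497*I/20213 ≈ 0.0012121 - 0.024588*I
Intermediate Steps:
d(z) = 1
v(l) = √(1 + l) (v(l) = √(l + 1) = √(1 + l))
S(D) = 2 + 284*D/7 (S(D) = 2 - (-142)*(D + D)/7 = 2 - (-142)*2*D/7 = 2 - (-284)*D/7 = 2 + 284*D/7)
1/S(v(5 - 1*7)) = 1/(2 + 284*√(1 + (5 - 1*7))/7) = 1/(2 + 284*√(1 + (5 - 7))/7) = 1/(2 + 284*√(1 - 2)/7) = 1/(2 + 284*√(-1)/7) = 1/(2 + 284*I/7) = 49*(2 - 284*I/7)/80852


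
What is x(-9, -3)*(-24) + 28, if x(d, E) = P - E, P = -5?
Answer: 76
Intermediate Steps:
x(d, E) = -5 - E
x(-9, -3)*(-24) + 28 = (-5 - 1*(-3))*(-24) + 28 = (-5 + 3)*(-24) + 28 = -2*(-24) + 28 = 48 + 28 = 76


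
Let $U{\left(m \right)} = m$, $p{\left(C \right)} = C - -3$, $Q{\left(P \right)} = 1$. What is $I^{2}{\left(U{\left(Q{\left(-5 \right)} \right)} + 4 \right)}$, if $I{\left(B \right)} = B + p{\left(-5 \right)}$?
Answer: $9$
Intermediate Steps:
$p{\left(C \right)} = 3 + C$ ($p{\left(C \right)} = C + 3 = 3 + C$)
$I{\left(B \right)} = -2 + B$ ($I{\left(B \right)} = B + \left(3 - 5\right) = B - 2 = -2 + B$)
$I^{2}{\left(U{\left(Q{\left(-5 \right)} \right)} + 4 \right)} = \left(-2 + \left(1 + 4\right)\right)^{2} = \left(-2 + 5\right)^{2} = 3^{2} = 9$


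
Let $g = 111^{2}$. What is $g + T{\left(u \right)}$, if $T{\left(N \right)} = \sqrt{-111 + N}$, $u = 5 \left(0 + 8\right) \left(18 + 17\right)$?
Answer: $12321 + \sqrt{1289} \approx 12357.0$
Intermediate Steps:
$g = 12321$
$u = 1400$ ($u = 5 \cdot 8 \cdot 35 = 5 \cdot 280 = 1400$)
$g + T{\left(u \right)} = 12321 + \sqrt{-111 + 1400} = 12321 + \sqrt{1289}$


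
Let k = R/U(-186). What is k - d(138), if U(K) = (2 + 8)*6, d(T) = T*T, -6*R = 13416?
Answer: -286219/15 ≈ -19081.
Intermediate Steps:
R = -2236 (R = -⅙*13416 = -2236)
d(T) = T²
U(K) = 60 (U(K) = 10*6 = 60)
k = -559/15 (k = -2236/60 = -2236*1/60 = -559/15 ≈ -37.267)
k - d(138) = -559/15 - 1*138² = -559/15 - 1*19044 = -559/15 - 19044 = -286219/15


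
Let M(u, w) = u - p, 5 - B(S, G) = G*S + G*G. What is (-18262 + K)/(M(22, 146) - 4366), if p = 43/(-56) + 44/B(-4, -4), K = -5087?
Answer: 35303688/6564503 ≈ 5.3780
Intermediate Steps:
B(S, G) = 5 - G**2 - G*S (B(S, G) = 5 - (G*S + G*G) = 5 - (G*S + G**2) = 5 - (G**2 + G*S) = 5 + (-G**2 - G*S) = 5 - G**2 - G*S)
p = -3625/1512 (p = 43/(-56) + 44/(5 - 1*(-4)**2 - 1*(-4)*(-4)) = 43*(-1/56) + 44/(5 - 1*16 - 16) = -43/56 + 44/(5 - 16 - 16) = -43/56 + 44/(-27) = -43/56 + 44*(-1/27) = -43/56 - 44/27 = -3625/1512 ≈ -2.3975)
M(u, w) = 3625/1512 + u (M(u, w) = u - 1*(-3625/1512) = u + 3625/1512 = 3625/1512 + u)
(-18262 + K)/(M(22, 146) - 4366) = (-18262 - 5087)/((3625/1512 + 22) - 4366) = -23349/(36889/1512 - 4366) = -23349/(-6564503/1512) = -23349*(-1512/6564503) = 35303688/6564503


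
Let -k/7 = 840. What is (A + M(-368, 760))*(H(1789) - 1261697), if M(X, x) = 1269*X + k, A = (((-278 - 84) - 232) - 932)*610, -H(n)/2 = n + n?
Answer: 1781129559396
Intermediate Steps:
k = -5880 (k = -7*840 = -5880)
H(n) = -4*n (H(n) = -2*(n + n) = -4*n)
A = -930860 (A = ((-362 - 232) - 932)*610 = (-594 - 932)*610 = -1526*610 = -930860)
M(X, x) = -5880 + 1269*X (M(X, x) = 1269*X - 5880 = -5880 + 1269*X)
(A + M(-368, 760))*(H(1789) - 1261697) = (-930860 + (-5880 + 1269*(-368)))*(-4*1789 - 1261697) = (-930860 + (-5880 - 466992))*(-7156 - 1261697) = (-930860 - 472872)*(-1268853) = -1403732*(-1268853) = 1781129559396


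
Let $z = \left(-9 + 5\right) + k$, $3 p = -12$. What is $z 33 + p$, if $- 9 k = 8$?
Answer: $- \frac{496}{3} \approx -165.33$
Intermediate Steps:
$p = -4$ ($p = \frac{1}{3} \left(-12\right) = -4$)
$k = - \frac{8}{9}$ ($k = \left(- \frac{1}{9}\right) 8 = - \frac{8}{9} \approx -0.88889$)
$z = - \frac{44}{9}$ ($z = \left(-9 + 5\right) - \frac{8}{9} = -4 - \frac{8}{9} = - \frac{44}{9} \approx -4.8889$)
$z 33 + p = \left(- \frac{44}{9}\right) 33 - 4 = - \frac{484}{3} - 4 = - \frac{496}{3}$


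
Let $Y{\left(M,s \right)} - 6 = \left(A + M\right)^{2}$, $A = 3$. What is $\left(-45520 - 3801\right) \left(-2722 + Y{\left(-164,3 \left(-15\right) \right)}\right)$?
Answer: $-1144493805$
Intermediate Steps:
$Y{\left(M,s \right)} = 6 + \left(3 + M\right)^{2}$
$\left(-45520 - 3801\right) \left(-2722 + Y{\left(-164,3 \left(-15\right) \right)}\right) = \left(-45520 - 3801\right) \left(-2722 + \left(6 + \left(3 - 164\right)^{2}\right)\right) = - 49321 \left(-2722 + \left(6 + \left(-161\right)^{2}\right)\right) = - 49321 \left(-2722 + \left(6 + 25921\right)\right) = - 49321 \left(-2722 + 25927\right) = \left(-49321\right) 23205 = -1144493805$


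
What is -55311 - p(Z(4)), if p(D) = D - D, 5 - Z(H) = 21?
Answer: -55311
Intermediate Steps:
Z(H) = -16 (Z(H) = 5 - 1*21 = 5 - 21 = -16)
p(D) = 0
-55311 - p(Z(4)) = -55311 - 1*0 = -55311 + 0 = -55311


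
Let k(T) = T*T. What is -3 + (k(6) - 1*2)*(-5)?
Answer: -173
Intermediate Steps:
k(T) = T**2
-3 + (k(6) - 1*2)*(-5) = -3 + (6**2 - 1*2)*(-5) = -3 + (36 - 2)*(-5) = -3 + 34*(-5) = -3 - 170 = -173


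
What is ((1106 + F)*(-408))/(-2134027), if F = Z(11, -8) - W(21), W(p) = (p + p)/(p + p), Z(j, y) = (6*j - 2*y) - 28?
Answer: 27816/125531 ≈ 0.22159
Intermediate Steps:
Z(j, y) = -28 - 2*y + 6*j (Z(j, y) = (-2*y + 6*j) - 28 = -28 - 2*y + 6*j)
W(p) = 1 (W(p) = (2*p)/((2*p)) = (2*p)*(1/(2*p)) = 1)
F = 53 (F = (-28 - 2*(-8) + 6*11) - 1*1 = (-28 + 16 + 66) - 1 = 54 - 1 = 53)
((1106 + F)*(-408))/(-2134027) = ((1106 + 53)*(-408))/(-2134027) = (1159*(-408))*(-1/2134027) = -472872*(-1/2134027) = 27816/125531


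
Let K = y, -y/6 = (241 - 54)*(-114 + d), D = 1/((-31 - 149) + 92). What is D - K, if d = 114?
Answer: -1/88 ≈ -0.011364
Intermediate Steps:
D = -1/88 (D = 1/(-180 + 92) = 1/(-88) = -1/88 ≈ -0.011364)
y = 0 (y = -6*(241 - 54)*(-114 + 114) = -1122*0 = -6*0 = 0)
K = 0
D - K = -1/88 - 1*0 = -1/88 + 0 = -1/88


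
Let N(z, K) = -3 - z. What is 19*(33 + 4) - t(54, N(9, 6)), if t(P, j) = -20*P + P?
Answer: 1729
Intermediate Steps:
t(P, j) = -19*P
19*(33 + 4) - t(54, N(9, 6)) = 19*(33 + 4) - (-19)*54 = 19*37 - 1*(-1026) = 703 + 1026 = 1729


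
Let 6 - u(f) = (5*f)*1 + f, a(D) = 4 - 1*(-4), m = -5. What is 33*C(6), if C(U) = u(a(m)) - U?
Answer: -1584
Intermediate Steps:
a(D) = 8 (a(D) = 4 + 4 = 8)
u(f) = 6 - 6*f (u(f) = 6 - ((5*f)*1 + f) = 6 - (5*f + f) = 6 - 6*f)
C(U) = -42 - U (C(U) = (6 - 6*8) - U = (6 - 48) - U = -42 - U)
33*C(6) = 33*(-42 - 1*6) = 33*(-42 - 6) = 33*(-48) = -1584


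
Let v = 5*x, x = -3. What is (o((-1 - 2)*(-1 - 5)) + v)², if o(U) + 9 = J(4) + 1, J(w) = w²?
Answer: 49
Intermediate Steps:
v = -15 (v = 5*(-3) = -15)
o(U) = 8 (o(U) = -9 + (4² + 1) = -9 + (16 + 1) = -9 + 17 = 8)
(o((-1 - 2)*(-1 - 5)) + v)² = (8 - 15)² = (-7)² = 49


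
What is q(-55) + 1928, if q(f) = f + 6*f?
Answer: 1543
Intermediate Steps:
q(f) = 7*f
q(-55) + 1928 = 7*(-55) + 1928 = -385 + 1928 = 1543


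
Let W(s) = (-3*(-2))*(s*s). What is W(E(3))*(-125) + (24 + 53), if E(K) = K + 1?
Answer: -11923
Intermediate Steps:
E(K) = 1 + K
W(s) = 6*s²
W(E(3))*(-125) + (24 + 53) = (6*(1 + 3)²)*(-125) + (24 + 53) = (6*4²)*(-125) + 77 = (6*16)*(-125) + 77 = 96*(-125) + 77 = -12000 + 77 = -11923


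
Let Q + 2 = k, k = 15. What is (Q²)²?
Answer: 28561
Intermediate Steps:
Q = 13 (Q = -2 + 15 = 13)
(Q²)² = (13²)² = 169² = 28561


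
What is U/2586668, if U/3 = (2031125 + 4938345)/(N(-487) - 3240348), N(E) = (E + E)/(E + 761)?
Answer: -1432226085/574147386765442 ≈ -2.4945e-6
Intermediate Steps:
N(E) = 2*E/(761 + E) (N(E) = (2*E)/(761 + E) = 2*E/(761 + E))
U = -2864452170/443928163 (U = 3*((2031125 + 4938345)/(2*(-487)/(761 - 487) - 3240348)) = 3*(6969470/(2*(-487)/274 - 3240348)) = 3*(6969470/(2*(-487)*(1/274) - 3240348)) = 3*(6969470/(-487/137 - 3240348)) = 3*(6969470/(-443928163/137)) = 3*(6969470*(-137/443928163)) = 3*(-954817390/443928163) = -2864452170/443928163 ≈ -6.4525)
U/2586668 = -2864452170/443928163/2586668 = -2864452170/443928163*1/2586668 = -1432226085/574147386765442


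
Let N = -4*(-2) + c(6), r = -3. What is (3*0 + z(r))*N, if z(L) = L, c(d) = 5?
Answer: -39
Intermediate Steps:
N = 13 (N = -4*(-2) + 5 = 8 + 5 = 13)
(3*0 + z(r))*N = (3*0 - 3)*13 = (0 - 3)*13 = -3*13 = -39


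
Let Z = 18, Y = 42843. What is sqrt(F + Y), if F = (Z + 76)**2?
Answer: sqrt(51679) ≈ 227.33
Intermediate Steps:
F = 8836 (F = (18 + 76)**2 = 94**2 = 8836)
sqrt(F + Y) = sqrt(8836 + 42843) = sqrt(51679)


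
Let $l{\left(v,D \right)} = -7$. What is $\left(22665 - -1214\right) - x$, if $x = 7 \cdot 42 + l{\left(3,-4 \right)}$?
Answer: $23592$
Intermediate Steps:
$x = 287$ ($x = 7 \cdot 42 - 7 = 294 - 7 = 287$)
$\left(22665 - -1214\right) - x = \left(22665 - -1214\right) - 287 = \left(22665 + 1214\right) - 287 = 23879 - 287 = 23592$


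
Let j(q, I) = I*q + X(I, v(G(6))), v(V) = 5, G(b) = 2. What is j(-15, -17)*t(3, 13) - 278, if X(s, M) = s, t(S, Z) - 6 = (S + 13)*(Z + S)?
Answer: 62078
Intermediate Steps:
t(S, Z) = 6 + (13 + S)*(S + Z) (t(S, Z) = 6 + (S + 13)*(Z + S) = 6 + (13 + S)*(S + Z))
j(q, I) = I + I*q (j(q, I) = I*q + I = I + I*q)
j(-15, -17)*t(3, 13) - 278 = (-17*(1 - 15))*(6 + 3² + 13*3 + 13*13 + 3*13) - 278 = (-17*(-14))*(6 + 9 + 39 + 169 + 39) - 278 = 238*262 - 278 = 62356 - 278 = 62078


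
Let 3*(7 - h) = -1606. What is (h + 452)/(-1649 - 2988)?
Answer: -2983/13911 ≈ -0.21443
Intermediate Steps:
h = 1627/3 (h = 7 - ⅓*(-1606) = 7 + 1606/3 = 1627/3 ≈ 542.33)
(h + 452)/(-1649 - 2988) = (1627/3 + 452)/(-1649 - 2988) = (2983/3)/(-4637) = (2983/3)*(-1/4637) = -2983/13911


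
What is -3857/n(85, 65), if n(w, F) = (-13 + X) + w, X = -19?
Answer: -3857/53 ≈ -72.774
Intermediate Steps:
n(w, F) = -32 + w (n(w, F) = (-13 - 19) + w = -32 + w)
-3857/n(85, 65) = -3857/(-32 + 85) = -3857/53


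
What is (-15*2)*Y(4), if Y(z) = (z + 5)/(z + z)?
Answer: -135/4 ≈ -33.750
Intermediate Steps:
Y(z) = (5 + z)/(2*z) (Y(z) = (5 + z)/((2*z)) = (5 + z)*(1/(2*z)) = (5 + z)/(2*z))
(-15*2)*Y(4) = (-15*2)*((½)*(5 + 4)/4) = -15*9/4 = -30*9/8 = -135/4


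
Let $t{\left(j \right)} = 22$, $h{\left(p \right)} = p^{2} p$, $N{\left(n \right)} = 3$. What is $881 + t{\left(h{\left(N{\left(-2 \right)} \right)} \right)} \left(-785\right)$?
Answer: $-16389$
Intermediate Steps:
$h{\left(p \right)} = p^{3}$
$881 + t{\left(h{\left(N{\left(-2 \right)} \right)} \right)} \left(-785\right) = 881 + 22 \left(-785\right) = 881 - 17270 = -16389$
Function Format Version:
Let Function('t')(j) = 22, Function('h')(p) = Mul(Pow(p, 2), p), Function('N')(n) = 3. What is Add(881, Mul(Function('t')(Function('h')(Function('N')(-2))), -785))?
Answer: -16389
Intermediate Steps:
Function('h')(p) = Pow(p, 3)
Add(881, Mul(Function('t')(Function('h')(Function('N')(-2))), -785)) = Add(881, Mul(22, -785)) = Add(881, -17270) = -16389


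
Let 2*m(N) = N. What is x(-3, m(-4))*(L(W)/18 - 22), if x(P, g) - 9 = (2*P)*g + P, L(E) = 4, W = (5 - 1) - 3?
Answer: -392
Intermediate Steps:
W = 1 (W = 4 - 3 = 1)
m(N) = N/2
x(P, g) = 9 + P + 2*P*g (x(P, g) = 9 + ((2*P)*g + P) = 9 + (2*P*g + P) = 9 + (P + 2*P*g) = 9 + P + 2*P*g)
x(-3, m(-4))*(L(W)/18 - 22) = (9 - 3 + 2*(-3)*((1/2)*(-4)))*(4/18 - 22) = (9 - 3 + 2*(-3)*(-2))*(4*(1/18) - 22) = (9 - 3 + 12)*(2/9 - 22) = 18*(-196/9) = -392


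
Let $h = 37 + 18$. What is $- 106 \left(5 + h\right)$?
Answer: $-6360$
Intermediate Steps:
$h = 55$
$- 106 \left(5 + h\right) = - 106 \left(5 + 55\right) = \left(-106\right) 60 = -6360$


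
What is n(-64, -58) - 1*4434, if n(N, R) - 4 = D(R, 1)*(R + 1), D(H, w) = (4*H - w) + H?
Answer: 12157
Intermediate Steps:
D(H, w) = -w + 5*H (D(H, w) = (-w + 4*H) + H = -w + 5*H)
n(N, R) = 4 + (1 + R)*(-1 + 5*R) (n(N, R) = 4 + (-1*1 + 5*R)*(R + 1) = 4 + (-1 + 5*R)*(1 + R) = 4 + (1 + R)*(-1 + 5*R))
n(-64, -58) - 1*4434 = (3 + 4*(-58) + 5*(-58)²) - 1*4434 = (3 - 232 + 5*3364) - 4434 = (3 - 232 + 16820) - 4434 = 16591 - 4434 = 12157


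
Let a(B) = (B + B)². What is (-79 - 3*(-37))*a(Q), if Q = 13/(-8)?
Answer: 338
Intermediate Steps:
Q = -13/8 (Q = 13*(-⅛) = -13/8 ≈ -1.6250)
a(B) = 4*B² (a(B) = (2*B)² = 4*B²)
(-79 - 3*(-37))*a(Q) = (-79 - 3*(-37))*(4*(-13/8)²) = (-79 + 111)*(4*(169/64)) = 32*(169/16) = 338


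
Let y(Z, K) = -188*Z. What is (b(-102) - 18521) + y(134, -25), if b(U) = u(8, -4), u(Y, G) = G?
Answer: -43717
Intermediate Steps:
b(U) = -4
(b(-102) - 18521) + y(134, -25) = (-4 - 18521) - 188*134 = -18525 - 25192 = -43717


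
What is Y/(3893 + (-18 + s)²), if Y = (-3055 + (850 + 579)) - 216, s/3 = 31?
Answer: -921/4759 ≈ -0.19353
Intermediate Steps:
s = 93 (s = 3*31 = 93)
Y = -1842 (Y = (-3055 + 1429) - 216 = -1626 - 216 = -1842)
Y/(3893 + (-18 + s)²) = -1842/(3893 + (-18 + 93)²) = -1842/(3893 + 75²) = -1842/(3893 + 5625) = -1842/9518 = -1842*1/9518 = -921/4759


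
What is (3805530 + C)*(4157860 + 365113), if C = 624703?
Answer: 20037824242709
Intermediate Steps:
(3805530 + C)*(4157860 + 365113) = (3805530 + 624703)*(4157860 + 365113) = 4430233*4522973 = 20037824242709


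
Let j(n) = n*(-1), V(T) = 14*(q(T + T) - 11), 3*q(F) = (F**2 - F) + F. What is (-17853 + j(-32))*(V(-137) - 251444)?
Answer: -5279827670/3 ≈ -1.7599e+9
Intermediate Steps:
q(F) = F**2/3 (q(F) = ((F**2 - F) + F)/3 = F**2/3)
V(T) = -154 + 56*T**2/3 (V(T) = 14*((T + T)**2/3 - 11) = 14*((2*T)**2/3 - 11) = 14*((4*T**2)/3 - 11) = 14*(4*T**2/3 - 11) = 14*(-11 + 4*T**2/3) = -154 + 56*T**2/3)
j(n) = -n
(-17853 + j(-32))*(V(-137) - 251444) = (-17853 - 1*(-32))*((-154 + (56/3)*(-137)**2) - 251444) = (-17853 + 32)*((-154 + (56/3)*18769) - 251444) = -17821*((-154 + 1051064/3) - 251444) = -17821*(1050602/3 - 251444) = -17821*296270/3 = -5279827670/3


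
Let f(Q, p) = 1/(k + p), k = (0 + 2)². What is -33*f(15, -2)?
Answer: -33/2 ≈ -16.500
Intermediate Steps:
k = 4 (k = 2² = 4)
f(Q, p) = 1/(4 + p)
-33*f(15, -2) = -33/(4 - 2) = -33/2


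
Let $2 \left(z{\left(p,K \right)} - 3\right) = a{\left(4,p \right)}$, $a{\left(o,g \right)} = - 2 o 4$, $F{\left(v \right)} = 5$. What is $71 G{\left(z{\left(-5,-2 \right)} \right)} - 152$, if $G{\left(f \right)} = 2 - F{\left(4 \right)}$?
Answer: $-365$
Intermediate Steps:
$a{\left(o,g \right)} = - 8 o$
$z{\left(p,K \right)} = -13$ ($z{\left(p,K \right)} = 3 + \frac{\left(-8\right) 4}{2} = 3 + \frac{1}{2} \left(-32\right) = 3 - 16 = -13$)
$G{\left(f \right)} = -3$ ($G{\left(f \right)} = 2 - 5 = -3$)
$71 G{\left(z{\left(-5,-2 \right)} \right)} - 152 = 71 \left(-3\right) - 152 = -213 - 152 = -365$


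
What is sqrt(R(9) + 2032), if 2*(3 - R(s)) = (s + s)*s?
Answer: sqrt(1954) ≈ 44.204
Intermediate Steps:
R(s) = 3 - s**2 (R(s) = 3 - (s + s)*s/2 = 3 - 2*s*s/2 = 3 - s**2)
sqrt(R(9) + 2032) = sqrt((3 - 1*9**2) + 2032) = sqrt((3 - 1*81) + 2032) = sqrt((3 - 81) + 2032) = sqrt(-78 + 2032) = sqrt(1954)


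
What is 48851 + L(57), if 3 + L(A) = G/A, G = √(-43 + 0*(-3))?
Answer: 48848 + I*√43/57 ≈ 48848.0 + 0.11504*I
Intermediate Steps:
G = I*√43 (G = √(-43 + 0) = √(-43) = I*√43 ≈ 6.5574*I)
L(A) = -3 + I*√43/A (L(A) = -3 + (I*√43)/A = -3 + I*√43/A)
48851 + L(57) = 48851 + (-3 + I*√43/57) = 48848 + I*√43/57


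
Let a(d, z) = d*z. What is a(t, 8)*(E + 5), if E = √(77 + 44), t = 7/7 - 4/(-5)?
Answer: 1152/5 ≈ 230.40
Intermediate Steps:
t = 9/5 (t = 7*(⅐) - 4*(-⅕) = 1 + ⅘ = 9/5 ≈ 1.8000)
E = 11 (E = √121 = 11)
a(t, 8)*(E + 5) = ((9/5)*8)*(11 + 5) = (72/5)*16 = 1152/5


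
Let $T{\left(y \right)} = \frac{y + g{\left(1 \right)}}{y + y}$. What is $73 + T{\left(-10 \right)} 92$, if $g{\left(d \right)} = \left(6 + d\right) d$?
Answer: $\frac{434}{5} \approx 86.8$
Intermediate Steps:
$g{\left(d \right)} = d \left(6 + d\right)$
$T{\left(y \right)} = \frac{7 + y}{2 y}$ ($T{\left(y \right)} = \frac{y + 1 \left(6 + 1\right)}{y + y} = \frac{y + 1 \cdot 7}{2 y} = \left(y + 7\right) \frac{1}{2 y} = \left(7 + y\right) \frac{1}{2 y} = \frac{7 + y}{2 y}$)
$73 + T{\left(-10 \right)} 92 = 73 + \frac{7 - 10}{2 \left(-10\right)} 92 = 73 + \frac{1}{2} \left(- \frac{1}{10}\right) \left(-3\right) 92 = 73 + \frac{3}{20} \cdot 92 = 73 + \frac{69}{5} = \frac{434}{5}$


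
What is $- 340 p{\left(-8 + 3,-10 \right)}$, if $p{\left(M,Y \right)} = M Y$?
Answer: $-17000$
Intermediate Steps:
$- 340 p{\left(-8 + 3,-10 \right)} = - 340 \left(-8 + 3\right) \left(-10\right) = - 340 \left(\left(-5\right) \left(-10\right)\right) = \left(-340\right) 50 = -17000$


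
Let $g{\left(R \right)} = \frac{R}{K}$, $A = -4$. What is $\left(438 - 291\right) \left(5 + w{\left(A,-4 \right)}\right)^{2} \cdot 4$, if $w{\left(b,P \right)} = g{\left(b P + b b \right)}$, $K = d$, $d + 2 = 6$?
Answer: $99372$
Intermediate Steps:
$d = 4$ ($d = -2 + 6 = 4$)
$K = 4$
$g{\left(R \right)} = \frac{R}{4}$
$w{\left(b,P \right)} = \frac{b^{2}}{4} + \frac{P b}{4}$ ($w{\left(b,P \right)} = \frac{b P + b b}{4} = \frac{P b + b^{2}}{4} = \frac{b^{2} + P b}{4} = \frac{b^{2}}{4} + \frac{P b}{4}$)
$\left(438 - 291\right) \left(5 + w{\left(A,-4 \right)}\right)^{2} \cdot 4 = \left(438 - 291\right) \left(5 + \frac{1}{4} \left(-4\right) \left(-4 - 4\right)\right)^{2} \cdot 4 = 147 \left(5 + \frac{1}{4} \left(-4\right) \left(-8\right)\right)^{2} \cdot 4 = 147 \left(5 + 8\right)^{2} \cdot 4 = 147 \cdot 13^{2} \cdot 4 = 147 \cdot 169 \cdot 4 = 147 \cdot 676 = 99372$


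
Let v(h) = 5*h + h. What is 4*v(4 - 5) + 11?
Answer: -13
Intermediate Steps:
v(h) = 6*h
4*v(4 - 5) + 11 = 4*(6*(4 - 5)) + 11 = 4*(6*(-1)) + 11 = 4*(-6) + 11 = -24 + 11 = -13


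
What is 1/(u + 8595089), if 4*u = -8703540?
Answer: 1/6419204 ≈ 1.5578e-7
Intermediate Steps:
u = -2175885 (u = (1/4)*(-8703540) = -2175885)
1/(u + 8595089) = 1/(-2175885 + 8595089) = 1/6419204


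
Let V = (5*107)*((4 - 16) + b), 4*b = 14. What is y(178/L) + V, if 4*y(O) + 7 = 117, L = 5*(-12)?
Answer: -4520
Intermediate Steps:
b = 7/2 (b = (¼)*14 = 7/2 ≈ 3.5000)
L = -60
y(O) = 55/2 (y(O) = -7/4 + (¼)*117 = -7/4 + 117/4 = 55/2)
V = -9095/2 (V = (5*107)*((4 - 16) + 7/2) = 535*(-12 + 7/2) = 535*(-17/2) = -9095/2 ≈ -4547.5)
y(178/L) + V = 55/2 - 9095/2 = -4520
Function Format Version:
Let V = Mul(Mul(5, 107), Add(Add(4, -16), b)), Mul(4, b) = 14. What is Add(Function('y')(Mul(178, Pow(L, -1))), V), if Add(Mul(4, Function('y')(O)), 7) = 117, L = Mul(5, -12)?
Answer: -4520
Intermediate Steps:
b = Rational(7, 2) (b = Mul(Rational(1, 4), 14) = Rational(7, 2) ≈ 3.5000)
L = -60
Function('y')(O) = Rational(55, 2) (Function('y')(O) = Add(Rational(-7, 4), Mul(Rational(1, 4), 117)) = Add(Rational(-7, 4), Rational(117, 4)) = Rational(55, 2))
V = Rational(-9095, 2) (V = Mul(Mul(5, 107), Add(Add(4, -16), Rational(7, 2))) = Mul(535, Add(-12, Rational(7, 2))) = Mul(535, Rational(-17, 2)) = Rational(-9095, 2) ≈ -4547.5)
Add(Function('y')(Mul(178, Pow(L, -1))), V) = Add(Rational(55, 2), Rational(-9095, 2)) = -4520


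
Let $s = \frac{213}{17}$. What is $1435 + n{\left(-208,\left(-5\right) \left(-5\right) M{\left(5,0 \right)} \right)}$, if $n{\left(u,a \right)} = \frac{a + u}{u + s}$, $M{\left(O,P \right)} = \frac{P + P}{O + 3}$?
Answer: $\frac{4772041}{3323} \approx 1436.1$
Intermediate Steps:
$s = \frac{213}{17}$ ($s = 213 \cdot \frac{1}{17} = \frac{213}{17} \approx 12.529$)
$M{\left(O,P \right)} = \frac{2 P}{3 + O}$
$n{\left(u,a \right)} = \frac{a + u}{\frac{213}{17} + u}$ ($n{\left(u,a \right)} = \frac{a + u}{u + \frac{213}{17}} = \frac{a + u}{\frac{213}{17} + u}$)
$1435 + n{\left(-208,\left(-5\right) \left(-5\right) M{\left(5,0 \right)} \right)} = 1435 + \frac{17 \left(\left(-5\right) \left(-5\right) 2 \cdot 0 \frac{1}{3 + 5} - 208\right)}{213 + 17 \left(-208\right)} = 1435 + \frac{17 \left(25 \cdot 2 \cdot 0 \cdot \frac{1}{8} - 208\right)}{213 - 3536} = 1435 + \frac{17 \left(25 \cdot 2 \cdot 0 \cdot \frac{1}{8} - 208\right)}{-3323} = 1435 + 17 \left(- \frac{1}{3323}\right) \left(25 \cdot 0 - 208\right) = 1435 + 17 \left(- \frac{1}{3323}\right) \left(0 - 208\right) = 1435 + 17 \left(- \frac{1}{3323}\right) \left(-208\right) = 1435 + \frac{3536}{3323} = \frac{4772041}{3323}$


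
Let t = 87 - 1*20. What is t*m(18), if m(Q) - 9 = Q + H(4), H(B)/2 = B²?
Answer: 3953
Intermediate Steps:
H(B) = 2*B²
t = 67 (t = 87 - 20 = 67)
m(Q) = 41 + Q (m(Q) = 9 + (Q + 2*4²) = 9 + (Q + 2*16) = 9 + (Q + 32) = 9 + (32 + Q) = 41 + Q)
t*m(18) = 67*(41 + 18) = 67*59 = 3953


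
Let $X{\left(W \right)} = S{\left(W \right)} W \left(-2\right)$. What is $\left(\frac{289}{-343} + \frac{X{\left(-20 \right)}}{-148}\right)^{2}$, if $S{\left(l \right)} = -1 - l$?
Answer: $\frac{5755194769}{161061481} \approx 35.733$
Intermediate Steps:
$X{\left(W \right)} = - 2 W \left(-1 - W\right)$ ($X{\left(W \right)} = \left(-1 - W\right) W \left(-2\right) = W \left(-1 - W\right) \left(-2\right) = - 2 W \left(-1 - W\right)$)
$\left(\frac{289}{-343} + \frac{X{\left(-20 \right)}}{-148}\right)^{2} = \left(\frac{289}{-343} + \frac{2 \left(-20\right) \left(1 - 20\right)}{-148}\right)^{2} = \left(289 \left(- \frac{1}{343}\right) + 2 \left(-20\right) \left(-19\right) \left(- \frac{1}{148}\right)\right)^{2} = \left(- \frac{289}{343} + 760 \left(- \frac{1}{148}\right)\right)^{2} = \left(- \frac{289}{343} - \frac{190}{37}\right)^{2} = \left(- \frac{75863}{12691}\right)^{2} = \frac{5755194769}{161061481}$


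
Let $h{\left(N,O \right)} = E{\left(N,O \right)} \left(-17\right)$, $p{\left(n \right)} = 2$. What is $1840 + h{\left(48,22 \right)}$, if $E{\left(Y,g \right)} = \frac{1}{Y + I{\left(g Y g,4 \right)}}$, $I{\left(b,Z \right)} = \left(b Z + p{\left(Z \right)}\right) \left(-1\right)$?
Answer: $\frac{170902897}{92882} \approx 1840.0$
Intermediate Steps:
$I{\left(b,Z \right)} = -2 - Z b$ ($I{\left(b,Z \right)} = \left(b Z + 2\right) \left(-1\right) = \left(Z b + 2\right) \left(-1\right) = \left(2 + Z b\right) \left(-1\right) = -2 - Z b$)
$E{\left(Y,g \right)} = \frac{1}{-2 + Y - 4 Y g^{2}}$ ($E{\left(Y,g \right)} = \frac{1}{Y - \left(2 + 4 g Y g\right)} = \frac{1}{Y - \left(2 + 4 Y g g\right)} = \frac{1}{Y - \left(2 + 4 Y g^{2}\right)} = \frac{1}{-2 + Y - 4 Y g^{2}}$)
$h{\left(N,O \right)} = \frac{17}{2 - N + 4 N O^{2}}$ ($h{\left(N,O \right)} = - \frac{1}{2 - N + 4 N O^{2}} \left(-17\right) = \frac{17}{2 - N + 4 N O^{2}}$)
$1840 + h{\left(48,22 \right)} = 1840 + \frac{17}{2 - 48 + 4 \cdot 48 \cdot 22^{2}} = 1840 + \frac{17}{2 - 48 + 4 \cdot 48 \cdot 484} = 1840 + \frac{17}{2 - 48 + 92928} = 1840 + \frac{17}{92882} = \frac{170902897}{92882}$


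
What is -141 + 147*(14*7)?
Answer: 14265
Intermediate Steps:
-141 + 147*(14*7) = -141 + 147*98 = -141 + 14406 = 14265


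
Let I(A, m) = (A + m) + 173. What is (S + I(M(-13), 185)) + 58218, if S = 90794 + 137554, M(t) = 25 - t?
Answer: 286962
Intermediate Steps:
I(A, m) = 173 + A + m
S = 228348
(S + I(M(-13), 185)) + 58218 = (228348 + (173 + (25 - 1*(-13)) + 185)) + 58218 = (228348 + (173 + (25 + 13) + 185)) + 58218 = (228348 + (173 + 38 + 185)) + 58218 = (228348 + 396) + 58218 = 228744 + 58218 = 286962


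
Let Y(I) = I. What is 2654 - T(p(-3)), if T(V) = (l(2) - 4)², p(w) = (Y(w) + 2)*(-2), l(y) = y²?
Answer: 2654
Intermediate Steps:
p(w) = -4 - 2*w (p(w) = (w + 2)*(-2) = (2 + w)*(-2) = -4 - 2*w)
T(V) = 0 (T(V) = (2² - 4)² = (4 - 4)² = 0² = 0)
2654 - T(p(-3)) = 2654 - 1*0 = 2654 + 0 = 2654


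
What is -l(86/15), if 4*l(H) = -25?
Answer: 25/4 ≈ 6.2500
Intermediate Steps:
l(H) = -25/4 (l(H) = (1/4)*(-25) = -25/4)
-l(86/15) = -1*(-25/4) = 25/4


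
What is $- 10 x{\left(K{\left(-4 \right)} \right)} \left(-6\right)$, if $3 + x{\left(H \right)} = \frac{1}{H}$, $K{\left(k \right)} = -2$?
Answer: $-210$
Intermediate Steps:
$x{\left(H \right)} = -3 + \frac{1}{H}$
$- 10 x{\left(K{\left(-4 \right)} \right)} \left(-6\right) = - 10 \left(-3 + \frac{1}{-2}\right) \left(-6\right) = - 10 \left(-3 - \frac{1}{2}\right) \left(-6\right) = \left(-10\right) \left(- \frac{7}{2}\right) \left(-6\right) = 35 \left(-6\right) = -210$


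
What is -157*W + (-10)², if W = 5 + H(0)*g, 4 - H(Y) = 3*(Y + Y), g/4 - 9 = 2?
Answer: -28317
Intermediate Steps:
g = 44 (g = 36 + 4*2 = 36 + 8 = 44)
H(Y) = 4 - 6*Y (H(Y) = 4 - 3*(Y + Y) = 4 - 3*2*Y = 4 - 6*Y)
W = 181 (W = 5 + (4 - 6*0)*44 = 5 + (4 + 0)*44 = 5 + 4*44 = 5 + 176 = 181)
-157*W + (-10)² = -157*181 + (-10)² = -28417 + 100 = -28317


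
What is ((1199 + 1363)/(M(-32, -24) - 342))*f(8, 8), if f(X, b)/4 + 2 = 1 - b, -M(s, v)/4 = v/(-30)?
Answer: 230580/863 ≈ 267.18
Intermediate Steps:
M(s, v) = 2*v/15 (M(s, v) = -4*v/(-30) = -4*v*(-1)/30 = -(-2)*v/15 = 2*v/15)
f(X, b) = -4 - 4*b (f(X, b) = -8 + 4*(1 - b) = -8 + (4 - 4*b) = -4 - 4*b)
((1199 + 1363)/(M(-32, -24) - 342))*f(8, 8) = ((1199 + 1363)/((2/15)*(-24) - 342))*(-4 - 4*8) = (2562/(-16/5 - 342))*(-4 - 32) = (2562/(-1726/5))*(-36) = (2562*(-5/1726))*(-36) = -6405/863*(-36) = 230580/863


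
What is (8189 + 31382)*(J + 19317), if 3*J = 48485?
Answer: 4211778956/3 ≈ 1.4039e+9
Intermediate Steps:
J = 48485/3 (J = (1/3)*48485 = 48485/3 ≈ 16162.)
(8189 + 31382)*(J + 19317) = (8189 + 31382)*(48485/3 + 19317) = 39571*(106436/3) = 4211778956/3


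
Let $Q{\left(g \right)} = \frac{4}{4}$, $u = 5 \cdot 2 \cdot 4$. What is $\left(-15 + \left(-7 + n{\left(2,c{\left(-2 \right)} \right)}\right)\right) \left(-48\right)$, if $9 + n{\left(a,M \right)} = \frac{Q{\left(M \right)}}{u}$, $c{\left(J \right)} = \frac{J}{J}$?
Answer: $\frac{7434}{5} \approx 1486.8$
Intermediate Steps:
$u = 40$ ($u = 10 \cdot 4 = 40$)
$Q{\left(g \right)} = 1$ ($Q{\left(g \right)} = 4 \cdot \frac{1}{4} = 1$)
$c{\left(J \right)} = 1$
$n{\left(a,M \right)} = - \frac{359}{40}$ ($n{\left(a,M \right)} = -9 + 1 \cdot \frac{1}{40} = -9 + \frac{1}{40} = - \frac{359}{40}$)
$\left(-15 + \left(-7 + n{\left(2,c{\left(-2 \right)} \right)}\right)\right) \left(-48\right) = \left(-15 - \frac{639}{40}\right) \left(-48\right) = \left(- \frac{1239}{40}\right) \left(-48\right) = \frac{7434}{5}$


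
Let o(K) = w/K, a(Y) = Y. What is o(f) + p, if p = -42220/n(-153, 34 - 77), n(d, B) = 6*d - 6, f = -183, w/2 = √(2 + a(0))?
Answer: 10555/231 - 2*√2/183 ≈ 45.677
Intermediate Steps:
w = 2*√2 (w = 2*√(2 + 0) = 2*√2 ≈ 2.8284)
n(d, B) = -6 + 6*d
o(K) = 2*√2/K (o(K) = (2*√2)/K = 2*√2/K)
p = 10555/231 (p = -42220/(-6 + 6*(-153)) = -42220/(-6 - 918) = -42220/(-924) = -42220*(-1/924) = 10555/231 ≈ 45.693)
o(f) + p = 2*√2/(-183) + 10555/231 = 2*√2*(-1/183) + 10555/231 = -2*√2/183 + 10555/231 = 10555/231 - 2*√2/183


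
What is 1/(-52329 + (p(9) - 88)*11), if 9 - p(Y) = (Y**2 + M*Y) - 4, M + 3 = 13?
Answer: -1/55035 ≈ -1.8170e-5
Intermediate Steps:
M = 10 (M = -3 + 13 = 10)
p(Y) = 13 - Y**2 - 10*Y (p(Y) = 9 - ((Y**2 + 10*Y) - 4) = 9 - (-4 + Y**2 + 10*Y) = 9 + (4 - Y**2 - 10*Y) = 13 - Y**2 - 10*Y)
1/(-52329 + (p(9) - 88)*11) = 1/(-52329 + ((13 - 1*9**2 - 10*9) - 88)*11) = 1/(-52329 + ((13 - 1*81 - 90) - 88)*11) = 1/(-52329 + ((13 - 81 - 90) - 88)*11) = 1/(-52329 + (-158 - 88)*11) = 1/(-52329 - 246*11) = 1/(-52329 - 2706) = 1/(-55035) = -1/55035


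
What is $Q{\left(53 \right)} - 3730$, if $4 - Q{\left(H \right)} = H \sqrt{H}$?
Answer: $-3726 - 53 \sqrt{53} \approx -4111.8$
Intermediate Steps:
$Q{\left(H \right)} = 4 - H^{\frac{3}{2}}$ ($Q{\left(H \right)} = 4 - H \sqrt{H} = 4 - H^{\frac{3}{2}}$)
$Q{\left(53 \right)} - 3730 = \left(4 - 53^{\frac{3}{2}}\right) - 3730 = \left(4 - 53 \sqrt{53}\right) - 3730 = -3726 - 53 \sqrt{53}$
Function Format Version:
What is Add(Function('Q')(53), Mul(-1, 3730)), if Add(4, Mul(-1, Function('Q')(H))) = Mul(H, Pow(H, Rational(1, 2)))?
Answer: Add(-3726, Mul(-53, Pow(53, Rational(1, 2)))) ≈ -4111.8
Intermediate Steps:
Function('Q')(H) = Add(4, Mul(-1, Pow(H, Rational(3, 2)))) (Function('Q')(H) = Add(4, Mul(-1, Mul(H, Pow(H, Rational(1, 2))))) = Add(4, Mul(-1, Pow(H, Rational(3, 2)))))
Add(Function('Q')(53), Mul(-1, 3730)) = Add(Add(4, Mul(-1, Pow(53, Rational(3, 2)))), Mul(-1, 3730)) = Add(Add(4, Mul(-1, Mul(53, Pow(53, Rational(1, 2))))), -3730) = Add(Add(4, Mul(-53, Pow(53, Rational(1, 2)))), -3730) = Add(-3726, Mul(-53, Pow(53, Rational(1, 2))))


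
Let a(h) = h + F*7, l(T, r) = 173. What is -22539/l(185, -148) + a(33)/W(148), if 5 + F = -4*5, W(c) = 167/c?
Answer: -7399781/28891 ≈ -256.13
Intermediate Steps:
F = -25 (F = -5 - 4*5 = -5 - 20 = -25)
a(h) = -175 + h (a(h) = h - 25*7 = h - 175 = -175 + h)
-22539/l(185, -148) + a(33)/W(148) = -22539/173 + (-175 + 33)/((167/148)) = -22539*1/173 - 142/(167*(1/148)) = -22539/173 - 142/167/148 = -22539/173 - 142*148/167 = -22539/173 - 21016/167 = -7399781/28891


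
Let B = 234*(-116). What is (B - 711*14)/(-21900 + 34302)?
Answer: -2061/689 ≈ -2.9913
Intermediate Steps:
B = -27144
(B - 711*14)/(-21900 + 34302) = (-27144 - 711*14)/(-21900 + 34302) = (-27144 - 9954)/12402 = -37098*1/12402 = -2061/689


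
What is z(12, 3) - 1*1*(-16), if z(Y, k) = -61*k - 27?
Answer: -194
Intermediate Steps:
z(Y, k) = -27 - 61*k
z(12, 3) - 1*1*(-16) = (-27 - 61*3) - 1*1*(-16) = (-27 - 183) - (-16) = -210 - 1*(-16) = -210 + 16 = -194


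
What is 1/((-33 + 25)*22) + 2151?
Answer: 378575/176 ≈ 2151.0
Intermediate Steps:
1/((-33 + 25)*22) + 2151 = 1/(-8*22) + 2151 = 1/(-176) + 2151 = -1/176 + 2151 = 378575/176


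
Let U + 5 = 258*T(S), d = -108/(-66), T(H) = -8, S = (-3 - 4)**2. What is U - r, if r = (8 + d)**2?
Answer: -261585/121 ≈ -2161.9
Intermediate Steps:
S = 49 (S = (-7)**2 = 49)
d = 18/11 (d = -108*(-1/66) = 18/11 ≈ 1.6364)
r = 11236/121 (r = (8 + 18/11)**2 = (106/11)**2 = 11236/121 ≈ 92.859)
U = -2069 (U = -5 + 258*(-8) = -5 - 2064 = -2069)
U - r = -2069 - 1*11236/121 = -2069 - 11236/121 = -261585/121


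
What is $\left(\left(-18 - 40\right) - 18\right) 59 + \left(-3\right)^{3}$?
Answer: $-4511$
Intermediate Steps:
$\left(\left(-18 - 40\right) - 18\right) 59 + \left(-3\right)^{3} = \left(-58 - 18\right) 59 - 27 = \left(-76\right) 59 - 27 = -4484 - 27 = -4511$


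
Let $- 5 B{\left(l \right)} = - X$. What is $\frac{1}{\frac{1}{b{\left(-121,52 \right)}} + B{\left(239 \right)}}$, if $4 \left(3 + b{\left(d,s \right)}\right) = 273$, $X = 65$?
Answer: $\frac{261}{3397} \approx 0.076833$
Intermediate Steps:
$b{\left(d,s \right)} = \frac{261}{4}$ ($b{\left(d,s \right)} = -3 + \frac{1}{4} \cdot 273 = -3 + \frac{273}{4} = \frac{261}{4}$)
$B{\left(l \right)} = 13$ ($B{\left(l \right)} = - \frac{\left(-1\right) 65}{5} = \left(- \frac{1}{5}\right) \left(-65\right) = 13$)
$\frac{1}{\frac{1}{b{\left(-121,52 \right)}} + B{\left(239 \right)}} = \frac{1}{\frac{1}{\frac{261}{4}} + 13} = \frac{1}{\frac{4}{261} + 13} = \frac{1}{\frac{3397}{261}} = \frac{261}{3397}$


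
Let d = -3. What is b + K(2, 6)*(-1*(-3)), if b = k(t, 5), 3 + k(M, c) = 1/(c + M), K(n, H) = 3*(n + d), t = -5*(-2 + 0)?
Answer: -179/15 ≈ -11.933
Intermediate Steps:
t = 10 (t = -5*(-2) = 10)
K(n, H) = -9 + 3*n (K(n, H) = 3*(n - 3) = 3*(-3 + n) = -9 + 3*n)
k(M, c) = -3 + 1/(M + c) (k(M, c) = -3 + 1/(c + M) = -3 + 1/(M + c))
b = -44/15 (b = (1 - 3*10 - 3*5)/(10 + 5) = (1 - 30 - 15)/15 = (1/15)*(-44) = -44/15 ≈ -2.9333)
b + K(2, 6)*(-1*(-3)) = -44/15 + (-9 + 3*2)*(-1*(-3)) = -44/15 + (-9 + 6)*3 = -44/15 - 3*3 = -44/15 - 9 = -179/15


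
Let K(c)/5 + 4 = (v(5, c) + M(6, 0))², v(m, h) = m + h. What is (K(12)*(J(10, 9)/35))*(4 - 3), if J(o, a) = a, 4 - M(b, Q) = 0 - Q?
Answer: 3933/7 ≈ 561.86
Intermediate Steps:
M(b, Q) = 4 + Q (M(b, Q) = 4 - (0 - Q) = 4 - (-1)*Q = 4 + Q)
v(m, h) = h + m
K(c) = -20 + 5*(9 + c)² (K(c) = -20 + 5*((c + 5) + (4 + 0))² = -20 + 5*((5 + c) + 4)² = -20 + 5*(9 + c)²)
(K(12)*(J(10, 9)/35))*(4 - 3) = ((-20 + 5*(9 + 12)²)*(9/35))*(4 - 3) = ((-20 + 5*21²)*(9*(1/35)))*1 = ((-20 + 5*441)*(9/35))*1 = ((-20 + 2205)*(9/35))*1 = (2185*(9/35))*1 = (3933/7)*1 = 3933/7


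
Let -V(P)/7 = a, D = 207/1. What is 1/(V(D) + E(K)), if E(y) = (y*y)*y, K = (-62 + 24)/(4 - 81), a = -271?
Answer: 456533/866097973 ≈ 0.00052711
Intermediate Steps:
D = 207 (D = 207*1 = 207)
V(P) = 1897 (V(P) = -7*(-271) = 1897)
K = 38/77 (K = -38/(-77) = -38*(-1/77) = 38/77 ≈ 0.49351)
E(y) = y**3 (E(y) = y**2*y = y**3)
1/(V(D) + E(K)) = 1/(1897 + (38/77)**3) = 1/(1897 + 54872/456533) = 1/(866097973/456533) = 456533/866097973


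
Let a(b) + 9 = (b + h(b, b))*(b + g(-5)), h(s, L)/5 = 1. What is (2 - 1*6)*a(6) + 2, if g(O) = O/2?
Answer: -116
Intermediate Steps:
h(s, L) = 5 (h(s, L) = 5*1 = 5)
g(O) = O/2 (g(O) = O*(1/2) = O/2)
a(b) = -9 + (5 + b)*(-5/2 + b) (a(b) = -9 + (b + 5)*(b + (1/2)*(-5)) = -9 + (5 + b)*(b - 5/2) = -9 + (5 + b)*(-5/2 + b))
(2 - 1*6)*a(6) + 2 = (2 - 1*6)*(-43/2 + 6**2 + (5/2)*6) + 2 = (2 - 6)*(-43/2 + 36 + 15) + 2 = -4*59/2 + 2 = -118 + 2 = -116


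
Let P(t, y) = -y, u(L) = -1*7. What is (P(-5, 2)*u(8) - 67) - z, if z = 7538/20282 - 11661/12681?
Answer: -2248411867/42866007 ≈ -52.452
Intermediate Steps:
u(L) = -7
z = -23486504/42866007 (z = 7538*(1/20282) - 11661*1/12681 = 3769/10141 - 3887/4227 = -23486504/42866007 ≈ -0.54790)
(P(-5, 2)*u(8) - 67) - z = (-1*2*(-7) - 67) - 1*(-23486504/42866007) = (-2*(-7) - 67) + 23486504/42866007 = (14 - 67) + 23486504/42866007 = -53 + 23486504/42866007 = -2248411867/42866007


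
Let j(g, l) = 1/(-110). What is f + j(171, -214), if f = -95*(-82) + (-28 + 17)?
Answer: 855689/110 ≈ 7779.0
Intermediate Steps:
j(g, l) = -1/110
f = 7779 (f = 7790 - 11 = 7779)
f + j(171, -214) = 7779 - 1/110 = 855689/110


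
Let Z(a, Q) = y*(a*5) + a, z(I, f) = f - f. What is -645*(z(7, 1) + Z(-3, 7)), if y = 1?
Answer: 11610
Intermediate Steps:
z(I, f) = 0
Z(a, Q) = 6*a (Z(a, Q) = 1*(a*5) + a = 1*(5*a) + a = 5*a + a = 6*a)
-645*(z(7, 1) + Z(-3, 7)) = -645*(0 + 6*(-3)) = -645*(0 - 18) = -645*(-18) = 11610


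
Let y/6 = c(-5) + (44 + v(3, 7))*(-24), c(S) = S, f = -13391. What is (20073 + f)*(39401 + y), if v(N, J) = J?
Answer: 214004414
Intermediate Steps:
y = -7374 (y = 6*(-5 + (44 + 7)*(-24)) = 6*(-5 + 51*(-24)) = 6*(-5 - 1224) = 6*(-1229) = -7374)
(20073 + f)*(39401 + y) = (20073 - 13391)*(39401 - 7374) = 6682*32027 = 214004414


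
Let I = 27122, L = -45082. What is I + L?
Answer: -17960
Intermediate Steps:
I + L = 27122 - 45082 = -17960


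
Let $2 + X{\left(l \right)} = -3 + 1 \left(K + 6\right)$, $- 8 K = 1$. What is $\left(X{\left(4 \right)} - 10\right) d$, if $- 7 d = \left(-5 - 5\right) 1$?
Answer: $- \frac{365}{28} \approx -13.036$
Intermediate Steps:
$d = \frac{10}{7}$ ($d = - \frac{\left(-5 - 5\right) 1}{7} = - \frac{\left(-10\right) 1}{7} = \left(- \frac{1}{7}\right) \left(-10\right) = \frac{10}{7} \approx 1.4286$)
$K = - \frac{1}{8}$ ($K = \left(- \frac{1}{8}\right) 1 = - \frac{1}{8} \approx -0.125$)
$X{\left(l \right)} = \frac{7}{8}$ ($X{\left(l \right)} = -2 - \left(3 - \left(- \frac{1}{8} + 6\right)\right) = -2 + \left(-3 + 1 \cdot \frac{47}{8}\right) = -2 + \left(-3 + \frac{47}{8}\right) = -2 + \frac{23}{8} = \frac{7}{8}$)
$\left(X{\left(4 \right)} - 10\right) d = \left(\frac{7}{8} - 10\right) \frac{10}{7} = \left(- \frac{73}{8}\right) \frac{10}{7} = - \frac{365}{28}$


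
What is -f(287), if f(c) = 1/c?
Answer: -1/287 ≈ -0.0034843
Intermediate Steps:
-f(287) = -1/287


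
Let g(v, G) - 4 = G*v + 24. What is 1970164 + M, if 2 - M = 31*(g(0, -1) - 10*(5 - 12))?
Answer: 1967128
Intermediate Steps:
g(v, G) = 28 + G*v (g(v, G) = 4 + (G*v + 24) = 4 + (24 + G*v) = 28 + G*v)
M = -3036 (M = 2 - 31*((28 - 1*0) - 10*(5 - 12)) = 2 - 31*((28 + 0) - 10*(-7)) = 2 - 31*(28 + 70) = 2 - 31*98 = 2 - 1*3038 = 2 - 3038 = -3036)
1970164 + M = 1970164 - 3036 = 1967128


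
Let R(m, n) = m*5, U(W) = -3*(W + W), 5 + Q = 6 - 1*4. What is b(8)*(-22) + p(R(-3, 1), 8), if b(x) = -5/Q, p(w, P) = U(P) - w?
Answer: -209/3 ≈ -69.667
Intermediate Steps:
Q = -3 (Q = -5 + (6 - 1*4) = -5 + (6 - 4) = -5 + 2 = -3)
U(W) = -6*W
R(m, n) = 5*m
p(w, P) = -w - 6*P (p(w, P) = -6*P - w = -w - 6*P)
b(x) = 5/3 (b(x) = -5/(-3) = -5*(-1/3) = 5/3)
b(8)*(-22) + p(R(-3, 1), 8) = (5/3)*(-22) + (-5*(-3) - 6*8) = -110/3 + (-1*(-15) - 48) = -110/3 + (15 - 48) = -110/3 - 33 = -209/3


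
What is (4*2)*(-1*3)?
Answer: -24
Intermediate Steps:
(4*2)*(-1*3) = 8*(-3) = -24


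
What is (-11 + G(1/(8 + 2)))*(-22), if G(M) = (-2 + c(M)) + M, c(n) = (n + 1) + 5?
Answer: 748/5 ≈ 149.60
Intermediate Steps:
c(n) = 6 + n (c(n) = (1 + n) + 5 = 6 + n)
G(M) = 4 + 2*M (G(M) = (-2 + (6 + M)) + M = (4 + M) + M = 4 + 2*M)
(-11 + G(1/(8 + 2)))*(-22) = (-11 + (4 + 2/(8 + 2)))*(-22) = (-11 + (4 + 2/10))*(-22) = (-11 + (4 + 2*(⅒)))*(-22) = (-11 + (4 + ⅕))*(-22) = (-11 + 21/5)*(-22) = -34/5*(-22) = 748/5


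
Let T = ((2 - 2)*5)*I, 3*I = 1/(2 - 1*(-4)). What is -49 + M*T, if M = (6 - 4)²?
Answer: -49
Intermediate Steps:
I = 1/18 (I = 1/(3*(2 - 1*(-4))) = 1/(3*(2 + 4)) = (⅓)/6 = (⅓)*(⅙) = 1/18 ≈ 0.055556)
T = 0 (T = ((2 - 2)*5)*(1/18) = (0*5)*(1/18) = 0*(1/18) = 0)
M = 4 (M = 2² = 4)
-49 + M*T = -49 + 4*0 = -49 + 0 = -49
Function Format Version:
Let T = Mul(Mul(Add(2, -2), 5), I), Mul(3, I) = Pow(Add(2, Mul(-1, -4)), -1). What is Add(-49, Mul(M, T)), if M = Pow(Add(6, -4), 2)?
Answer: -49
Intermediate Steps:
I = Rational(1, 18) (I = Mul(Rational(1, 3), Pow(Add(2, Mul(-1, -4)), -1)) = Mul(Rational(1, 3), Pow(Add(2, 4), -1)) = Mul(Rational(1, 3), Pow(6, -1)) = Mul(Rational(1, 3), Rational(1, 6)) = Rational(1, 18) ≈ 0.055556)
T = 0 (T = Mul(Mul(Add(2, -2), 5), Rational(1, 18)) = Mul(Mul(0, 5), Rational(1, 18)) = Mul(0, Rational(1, 18)) = 0)
M = 4 (M = Pow(2, 2) = 4)
Add(-49, Mul(M, T)) = Add(-49, Mul(4, 0)) = Add(-49, 0) = -49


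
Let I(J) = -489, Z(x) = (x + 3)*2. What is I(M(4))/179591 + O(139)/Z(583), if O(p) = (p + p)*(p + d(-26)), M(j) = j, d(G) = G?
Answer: 2820549283/105240326 ≈ 26.801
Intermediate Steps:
Z(x) = 6 + 2*x (Z(x) = (3 + x)*2 = 6 + 2*x)
O(p) = 2*p*(-26 + p) (O(p) = (p + p)*(p - 26) = (2*p)*(-26 + p) = 2*p*(-26 + p))
I(M(4))/179591 + O(139)/Z(583) = -489/179591 + (2*139*(-26 + 139))/(6 + 2*583) = -489*1/179591 + (2*139*113)/(6 + 1166) = -489/179591 + 31414/1172 = -489/179591 + 31414*(1/1172) = -489/179591 + 15707/586 = 2820549283/105240326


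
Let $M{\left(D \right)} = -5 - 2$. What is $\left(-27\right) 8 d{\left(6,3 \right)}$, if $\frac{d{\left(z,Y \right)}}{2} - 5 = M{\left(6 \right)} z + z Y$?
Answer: $8208$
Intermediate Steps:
$M{\left(D \right)} = -7$ ($M{\left(D \right)} = -5 - 2 = -7$)
$d{\left(z,Y \right)} = 10 - 14 z + 2 Y z$ ($d{\left(z,Y \right)} = 10 + 2 \left(- 7 z + z Y\right) = 10 + 2 \left(- 7 z + Y z\right) = 10 + \left(- 14 z + 2 Y z\right) = 10 - 14 z + 2 Y z$)
$\left(-27\right) 8 d{\left(6,3 \right)} = \left(-27\right) 8 \left(10 - 84 + 2 \cdot 3 \cdot 6\right) = - 216 \left(10 - 84 + 36\right) = \left(-216\right) \left(-38\right) = 8208$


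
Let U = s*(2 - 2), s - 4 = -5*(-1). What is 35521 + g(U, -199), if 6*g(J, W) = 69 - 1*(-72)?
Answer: 71089/2 ≈ 35545.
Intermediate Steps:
s = 9 (s = 4 - 5*(-1) = 4 + 5 = 9)
U = 0 (U = 9*(2 - 2) = 9*0 = 0)
g(J, W) = 47/2 (g(J, W) = (69 - 1*(-72))/6 = (69 + 72)/6 = (⅙)*141 = 47/2)
35521 + g(U, -199) = 35521 + 47/2 = 71089/2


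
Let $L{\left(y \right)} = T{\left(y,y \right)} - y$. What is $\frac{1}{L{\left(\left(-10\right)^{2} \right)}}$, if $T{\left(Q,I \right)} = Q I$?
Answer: $\frac{1}{9900} \approx 0.00010101$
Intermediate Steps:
$T{\left(Q,I \right)} = I Q$
$L{\left(y \right)} = y^{2} - y$ ($L{\left(y \right)} = y y - y = y^{2} - y$)
$\frac{1}{L{\left(\left(-10\right)^{2} \right)}} = \frac{1}{\left(-10\right)^{2} \left(-1 + \left(-10\right)^{2}\right)} = \frac{1}{100 \left(-1 + 100\right)} = \frac{1}{100 \cdot 99} = \frac{1}{9900}$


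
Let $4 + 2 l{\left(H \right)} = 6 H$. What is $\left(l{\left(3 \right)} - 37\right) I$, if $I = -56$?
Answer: $1680$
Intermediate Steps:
$l{\left(H \right)} = -2 + 3 H$ ($l{\left(H \right)} = -2 + \frac{6 H}{2} = -2 + 3 H$)
$\left(l{\left(3 \right)} - 37\right) I = \left(\left(-2 + 3 \cdot 3\right) - 37\right) \left(-56\right) = \left(\left(-2 + 9\right) - 37\right) \left(-56\right) = \left(7 - 37\right) \left(-56\right) = \left(-30\right) \left(-56\right) = 1680$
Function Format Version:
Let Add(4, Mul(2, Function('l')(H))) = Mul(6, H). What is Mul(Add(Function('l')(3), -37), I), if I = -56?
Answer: 1680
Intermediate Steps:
Function('l')(H) = Add(-2, Mul(3, H)) (Function('l')(H) = Add(-2, Mul(Rational(1, 2), Mul(6, H))) = Add(-2, Mul(3, H)))
Mul(Add(Function('l')(3), -37), I) = Mul(Add(Add(-2, Mul(3, 3)), -37), -56) = Mul(Add(Add(-2, 9), -37), -56) = Mul(Add(7, -37), -56) = Mul(-30, -56) = 1680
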